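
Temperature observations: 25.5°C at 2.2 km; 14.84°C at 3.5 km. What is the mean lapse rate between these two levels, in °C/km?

Γ = −ΔT/Δz = (25.5 − 14.84) / (3500 − 2200) m
  = 10.66°C / 1.3 km = 8.2°C/km

8.2°C/km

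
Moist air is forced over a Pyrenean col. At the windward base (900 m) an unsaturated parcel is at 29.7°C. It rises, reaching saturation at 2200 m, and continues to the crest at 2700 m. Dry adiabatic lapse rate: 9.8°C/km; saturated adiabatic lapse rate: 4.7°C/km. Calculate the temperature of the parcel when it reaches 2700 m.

14.61°C

From 900 m to 2200 m (dry): cools by 9.8 × 1.3 = 12.74°C, giving 16.96°C.
From 2200 m to 2700 m (saturated): cools by 4.7 × 0.5 = 2.35°C, giving 14.61°C.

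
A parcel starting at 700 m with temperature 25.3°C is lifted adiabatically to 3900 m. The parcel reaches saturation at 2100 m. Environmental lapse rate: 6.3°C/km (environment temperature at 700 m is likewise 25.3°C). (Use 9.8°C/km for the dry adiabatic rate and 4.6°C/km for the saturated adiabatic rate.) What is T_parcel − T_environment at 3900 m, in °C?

-1.84°C (parcel cooler than environment)

Parcel:
  700–2100 m, dry: Δz = 1.4 km ⇒ ΔT = -13.72°C; T = 11.58°C
  2100–3900 m, saturated: Δz = 1.8 km ⇒ ΔT = -8.28°C; T = 3.3°C
Environment:
  700–3900 m, environment: Δz = 3.2 km ⇒ ΔT = -20.16°C; T = 5.14°C
T_parcel − T_env = 3.3 − 5.14 = -1.84°C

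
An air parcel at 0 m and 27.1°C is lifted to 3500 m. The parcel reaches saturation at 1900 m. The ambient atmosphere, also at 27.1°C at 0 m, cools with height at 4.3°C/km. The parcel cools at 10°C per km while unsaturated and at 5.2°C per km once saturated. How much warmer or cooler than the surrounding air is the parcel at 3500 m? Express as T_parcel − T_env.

Parcel:
  Dry to 1900 m: -10 × 1.9 km = -19°C, so T = 8.1°C.
  Saturated to 3500 m: -5.2 × 1.6 km = -8.32°C, so T = -0.22°C.
Environment:
  Environment to 3500 m: -4.3 × 3.5 km = -15.05°C, so T = 12.05°C.
T_parcel − T_env = -0.22 − 12.05 = -12.27°C

-12.27°C (parcel cooler than environment)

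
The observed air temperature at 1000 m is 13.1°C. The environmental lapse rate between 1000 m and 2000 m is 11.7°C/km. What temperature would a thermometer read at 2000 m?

1.4°C

1000 → 2000 m (environmental, 11.7°C/km): ΔT = -11.7 × 1 = -11.7°C → T = 1.4°C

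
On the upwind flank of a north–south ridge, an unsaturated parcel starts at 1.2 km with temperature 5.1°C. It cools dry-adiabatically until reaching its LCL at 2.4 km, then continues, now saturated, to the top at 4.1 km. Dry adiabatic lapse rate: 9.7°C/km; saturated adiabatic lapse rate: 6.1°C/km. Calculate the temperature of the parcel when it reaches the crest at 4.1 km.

1200 → 2400 m (dry, 9.7°C/km): ΔT = -9.7 × 1.2 = -11.64°C → T = -6.54°C
2400 → 4100 m (saturated, 6.1°C/km): ΔT = -6.1 × 1.7 = -10.37°C → T = -16.91°C

-16.91°C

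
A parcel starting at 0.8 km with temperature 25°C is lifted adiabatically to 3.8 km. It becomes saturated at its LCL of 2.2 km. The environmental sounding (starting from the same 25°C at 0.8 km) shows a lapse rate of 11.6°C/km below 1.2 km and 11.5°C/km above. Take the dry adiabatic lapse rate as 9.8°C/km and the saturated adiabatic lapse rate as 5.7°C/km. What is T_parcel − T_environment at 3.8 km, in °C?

Parcel:
  Dry to 2200 m: -9.8 × 1.4 km = -13.72°C, so T = 11.28°C.
  Saturated to 3800 m: -5.7 × 1.6 km = -9.12°C, so T = 2.16°C.
Environment:
  Environment, lower layer to 1200 m: -11.6 × 0.4 km = -4.64°C, so T = 20.36°C.
  Environment, upper layer to 3800 m: -11.5 × 2.6 km = -29.9°C, so T = -9.54°C.
T_parcel − T_env = 2.16 − (-9.54) = +11.7°C

+11.7°C (parcel warmer than environment)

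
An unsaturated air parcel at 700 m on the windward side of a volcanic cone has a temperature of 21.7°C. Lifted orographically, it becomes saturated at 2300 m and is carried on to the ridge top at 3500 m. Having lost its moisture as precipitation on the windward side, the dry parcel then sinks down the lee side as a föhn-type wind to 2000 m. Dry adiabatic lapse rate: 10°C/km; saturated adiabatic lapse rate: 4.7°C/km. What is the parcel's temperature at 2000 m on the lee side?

15.06°C

700–2300 m, dry: Δz = 1.6 km ⇒ ΔT = -16°C; T = 5.7°C
2300–3500 m, saturated: Δz = 1.2 km ⇒ ΔT = -5.64°C; T = 0.06°C
3500–2000 m, dry descent: Δz = 1.5 km ⇒ ΔT = +15°C; T = 15.06°C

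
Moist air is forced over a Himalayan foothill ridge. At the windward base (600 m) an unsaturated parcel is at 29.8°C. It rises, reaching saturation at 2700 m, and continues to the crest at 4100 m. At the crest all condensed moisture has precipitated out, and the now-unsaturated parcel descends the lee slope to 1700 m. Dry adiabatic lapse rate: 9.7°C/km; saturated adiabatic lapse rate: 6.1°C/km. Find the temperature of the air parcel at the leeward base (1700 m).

24.17°C

600–2700 m, dry: Δz = 2.1 km ⇒ ΔT = -20.37°C; T = 9.43°C
2700–4100 m, saturated: Δz = 1.4 km ⇒ ΔT = -8.54°C; T = 0.89°C
4100–1700 m, dry descent: Δz = 2.4 km ⇒ ΔT = +23.28°C; T = 24.17°C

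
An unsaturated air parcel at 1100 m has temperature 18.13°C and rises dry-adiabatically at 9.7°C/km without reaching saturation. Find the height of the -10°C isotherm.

Height above start = (18.13 − (-10)) / 9.7 = 2.9 km
Altitude = 1100 m + 2900 m = 4000 m

4000 m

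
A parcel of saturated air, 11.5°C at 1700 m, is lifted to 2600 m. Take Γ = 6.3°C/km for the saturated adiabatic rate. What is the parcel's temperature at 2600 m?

Saturated adiabatic to 2600 m: -6.3 × 0.9 km = -5.67°C, so T = 5.83°C.

5.83°C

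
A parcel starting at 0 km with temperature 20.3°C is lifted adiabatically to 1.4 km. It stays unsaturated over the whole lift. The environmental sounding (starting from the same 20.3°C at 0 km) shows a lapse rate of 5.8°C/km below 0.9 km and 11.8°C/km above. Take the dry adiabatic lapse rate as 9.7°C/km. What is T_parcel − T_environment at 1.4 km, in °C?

Parcel:
  From 0 m to 1400 m (dry): cools by 9.7 × 1.4 = 13.58°C, giving 6.72°C.
Environment:
  From 0 m to 900 m (environment, lower layer): cools by 5.8 × 0.9 = 5.22°C, giving 15.08°C.
  From 900 m to 1400 m (environment, upper layer): cools by 11.8 × 0.5 = 5.9°C, giving 9.18°C.
T_parcel − T_env = 6.72 − 9.18 = -2.46°C

-2.46°C (parcel cooler than environment)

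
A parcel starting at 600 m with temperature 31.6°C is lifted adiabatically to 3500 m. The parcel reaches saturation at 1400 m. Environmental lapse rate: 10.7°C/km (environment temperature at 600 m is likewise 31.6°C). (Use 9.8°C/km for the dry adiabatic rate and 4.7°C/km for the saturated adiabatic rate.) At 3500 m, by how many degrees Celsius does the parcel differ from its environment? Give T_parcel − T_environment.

Parcel:
  Dry to 1400 m: -9.8 × 0.8 km = -7.84°C, so T = 23.76°C.
  Saturated to 3500 m: -4.7 × 2.1 km = -9.87°C, so T = 13.89°C.
Environment:
  Environment to 3500 m: -10.7 × 2.9 km = -31.03°C, so T = 0.57°C.
T_parcel − T_env = 13.89 − 0.57 = +13.32°C

+13.32°C (parcel warmer than environment)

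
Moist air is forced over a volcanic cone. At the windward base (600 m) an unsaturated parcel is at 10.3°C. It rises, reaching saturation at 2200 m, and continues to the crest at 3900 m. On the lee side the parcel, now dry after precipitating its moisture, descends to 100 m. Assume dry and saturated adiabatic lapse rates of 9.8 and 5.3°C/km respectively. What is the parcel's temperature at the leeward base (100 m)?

600 → 2200 m (dry, 9.8°C/km): ΔT = -9.8 × 1.6 = -15.68°C → T = -5.38°C
2200 → 3900 m (saturated, 5.3°C/km): ΔT = -5.3 × 1.7 = -9.01°C → T = -14.39°C
3900 → 100 m (dry descent, 9.8°C/km): ΔT = +9.8 × 3.8 = +37.24°C → T = 22.85°C

22.85°C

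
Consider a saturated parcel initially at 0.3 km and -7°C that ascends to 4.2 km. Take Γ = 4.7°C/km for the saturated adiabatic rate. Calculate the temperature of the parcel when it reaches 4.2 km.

300 → 4200 m (saturated adiabatic, 4.7°C/km): ΔT = -4.7 × 3.9 = -18.33°C → T = -25.33°C

-25.33°C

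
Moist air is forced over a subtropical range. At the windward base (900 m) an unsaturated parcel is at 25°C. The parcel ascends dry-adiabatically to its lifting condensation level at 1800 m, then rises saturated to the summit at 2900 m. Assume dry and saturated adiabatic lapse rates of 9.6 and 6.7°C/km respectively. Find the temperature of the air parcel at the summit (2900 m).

8.99°C

900–1800 m, dry: Δz = 0.9 km ⇒ ΔT = -8.64°C; T = 16.36°C
1800–2900 m, saturated: Δz = 1.1 km ⇒ ΔT = -7.37°C; T = 8.99°C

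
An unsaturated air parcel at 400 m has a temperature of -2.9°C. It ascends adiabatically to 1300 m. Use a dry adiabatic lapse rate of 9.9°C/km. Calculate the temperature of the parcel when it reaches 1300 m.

400–1300 m, dry adiabatic: Δz = 0.9 km ⇒ ΔT = -8.91°C; T = -11.81°C

-11.81°C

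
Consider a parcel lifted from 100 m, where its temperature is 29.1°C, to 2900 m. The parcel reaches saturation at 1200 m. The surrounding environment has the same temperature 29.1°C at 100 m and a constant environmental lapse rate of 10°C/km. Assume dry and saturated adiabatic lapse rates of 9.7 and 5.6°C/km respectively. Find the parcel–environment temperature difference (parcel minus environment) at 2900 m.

+7.81°C (parcel warmer than environment)

Parcel:
  Dry to 1200 m: -9.7 × 1.1 km = -10.67°C, so T = 18.43°C.
  Saturated to 2900 m: -5.6 × 1.7 km = -9.52°C, so T = 8.91°C.
Environment:
  Environment to 2900 m: -10 × 2.8 km = -28°C, so T = 1.1°C.
T_parcel − T_env = 8.91 − 1.1 = +7.81°C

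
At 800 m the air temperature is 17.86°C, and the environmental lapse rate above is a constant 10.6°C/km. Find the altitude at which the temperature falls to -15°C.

3900 m

Height above start = (17.86 − (-15)) / 10.6 = 3.1 km
Altitude = 800 m + 3100 m = 3900 m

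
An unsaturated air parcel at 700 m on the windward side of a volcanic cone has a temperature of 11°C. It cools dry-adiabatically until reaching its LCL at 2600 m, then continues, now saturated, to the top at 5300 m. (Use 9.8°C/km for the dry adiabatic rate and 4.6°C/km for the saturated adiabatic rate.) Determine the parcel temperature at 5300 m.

700–2600 m, dry: Δz = 1.9 km ⇒ ΔT = -18.62°C; T = -7.62°C
2600–5300 m, saturated: Δz = 2.7 km ⇒ ΔT = -12.42°C; T = -20.04°C

-20.04°C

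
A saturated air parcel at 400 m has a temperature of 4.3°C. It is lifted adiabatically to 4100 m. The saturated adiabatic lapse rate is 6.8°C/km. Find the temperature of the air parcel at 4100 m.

400–4100 m, saturated adiabatic: Δz = 3.7 km ⇒ ΔT = -25.16°C; T = -20.86°C

-20.86°C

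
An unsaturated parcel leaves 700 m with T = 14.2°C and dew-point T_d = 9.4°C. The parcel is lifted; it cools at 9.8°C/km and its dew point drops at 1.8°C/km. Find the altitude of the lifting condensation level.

1300 m

T and T_d converge at 9.8 − 1.8 = 8°C per km
Height above start = (14.2 − 9.4) / 8 = 0.6 km
LCL altitude = 700 m + 600 m = 1300 m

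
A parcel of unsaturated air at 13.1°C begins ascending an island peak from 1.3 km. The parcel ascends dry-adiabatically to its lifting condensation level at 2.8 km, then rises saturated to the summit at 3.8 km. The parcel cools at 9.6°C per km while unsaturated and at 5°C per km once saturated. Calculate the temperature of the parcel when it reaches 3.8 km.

1300–2800 m, dry: Δz = 1.5 km ⇒ ΔT = -14.4°C; T = -1.3°C
2800–3800 m, saturated: Δz = 1 km ⇒ ΔT = -5°C; T = -6.3°C

-6.3°C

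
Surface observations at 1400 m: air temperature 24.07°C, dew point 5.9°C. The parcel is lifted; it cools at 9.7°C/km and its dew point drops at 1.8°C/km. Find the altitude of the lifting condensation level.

3700 m

T and T_d converge at 9.7 − 1.8 = 7.9°C per km
Height above start = (24.07 − 5.9) / 7.9 = 2.3 km
LCL altitude = 1400 m + 2300 m = 3700 m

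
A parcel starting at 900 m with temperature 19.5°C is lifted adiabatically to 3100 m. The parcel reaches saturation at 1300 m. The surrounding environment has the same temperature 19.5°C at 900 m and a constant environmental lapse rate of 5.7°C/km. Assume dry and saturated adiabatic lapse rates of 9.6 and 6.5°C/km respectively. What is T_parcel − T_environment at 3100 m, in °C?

Parcel:
  900–1300 m, dry: Δz = 0.4 km ⇒ ΔT = -3.84°C; T = 15.66°C
  1300–3100 m, saturated: Δz = 1.8 km ⇒ ΔT = -11.7°C; T = 3.96°C
Environment:
  900–3100 m, environment: Δz = 2.2 km ⇒ ΔT = -12.54°C; T = 6.96°C
T_parcel − T_env = 3.96 − 6.96 = -3°C

-3°C (parcel cooler than environment)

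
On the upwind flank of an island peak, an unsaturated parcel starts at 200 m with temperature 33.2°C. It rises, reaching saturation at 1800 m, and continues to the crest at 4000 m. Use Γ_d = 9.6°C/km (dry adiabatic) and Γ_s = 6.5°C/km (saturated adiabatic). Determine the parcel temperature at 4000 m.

200 → 1800 m (dry, 9.6°C/km): ΔT = -9.6 × 1.6 = -15.36°C → T = 17.84°C
1800 → 4000 m (saturated, 6.5°C/km): ΔT = -6.5 × 2.2 = -14.3°C → T = 3.54°C

3.54°C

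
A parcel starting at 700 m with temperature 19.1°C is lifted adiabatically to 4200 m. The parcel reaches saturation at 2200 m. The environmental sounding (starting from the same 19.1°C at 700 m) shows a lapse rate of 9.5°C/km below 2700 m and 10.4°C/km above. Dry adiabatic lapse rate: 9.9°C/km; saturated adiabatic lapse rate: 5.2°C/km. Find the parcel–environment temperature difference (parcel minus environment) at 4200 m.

Parcel:
  From 700 m to 2200 m (dry): cools by 9.9 × 1.5 = 14.85°C, giving 4.25°C.
  From 2200 m to 4200 m (saturated): cools by 5.2 × 2 = 10.4°C, giving -6.15°C.
Environment:
  From 700 m to 2700 m (environment, lower layer): cools by 9.5 × 2 = 19°C, giving 0.1°C.
  From 2700 m to 4200 m (environment, upper layer): cools by 10.4 × 1.5 = 15.6°C, giving -15.5°C.
T_parcel − T_env = -6.15 − (-15.5) = +9.35°C

+9.35°C (parcel warmer than environment)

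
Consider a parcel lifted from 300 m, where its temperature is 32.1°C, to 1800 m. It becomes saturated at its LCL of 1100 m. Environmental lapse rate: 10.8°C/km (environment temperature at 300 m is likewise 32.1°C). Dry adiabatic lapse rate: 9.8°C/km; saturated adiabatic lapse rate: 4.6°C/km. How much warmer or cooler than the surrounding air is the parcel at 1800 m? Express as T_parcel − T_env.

Parcel:
  From 300 m to 1100 m (dry): cools by 9.8 × 0.8 = 7.84°C, giving 24.26°C.
  From 1100 m to 1800 m (saturated): cools by 4.6 × 0.7 = 3.22°C, giving 21.04°C.
Environment:
  From 300 m to 1800 m (environment): cools by 10.8 × 1.5 = 16.2°C, giving 15.9°C.
T_parcel − T_env = 21.04 − 15.9 = +5.14°C

+5.14°C (parcel warmer than environment)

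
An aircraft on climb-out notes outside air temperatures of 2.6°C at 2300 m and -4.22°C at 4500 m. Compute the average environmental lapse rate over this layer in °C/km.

3.1°C/km

Γ = −ΔT/Δz = (2.6 − (-4.22)) / (4500 − 2300) m
  = 6.82°C / 2.2 km = 3.1°C/km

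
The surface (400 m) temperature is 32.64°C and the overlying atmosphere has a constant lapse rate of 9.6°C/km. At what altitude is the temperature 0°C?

Height above start = (32.64 − 0) / 9.6 = 3.4 km
Altitude = 400 m + 3400 m = 3800 m

3800 m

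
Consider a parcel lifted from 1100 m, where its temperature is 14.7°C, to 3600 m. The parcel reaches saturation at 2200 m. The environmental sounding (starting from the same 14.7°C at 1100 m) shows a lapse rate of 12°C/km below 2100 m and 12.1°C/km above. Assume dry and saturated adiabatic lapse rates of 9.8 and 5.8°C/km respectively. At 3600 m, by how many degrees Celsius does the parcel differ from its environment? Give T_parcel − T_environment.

+11.25°C (parcel warmer than environment)

Parcel:
  1100 → 2200 m (dry, 9.8°C/km): ΔT = -9.8 × 1.1 = -10.78°C → T = 3.92°C
  2200 → 3600 m (saturated, 5.8°C/km): ΔT = -5.8 × 1.4 = -8.12°C → T = -4.2°C
Environment:
  1100 → 2100 m (environment, lower layer, 12°C/km): ΔT = -12 × 1 = -12°C → T = 2.7°C
  2100 → 3600 m (environment, upper layer, 12.1°C/km): ΔT = -12.1 × 1.5 = -18.15°C → T = -15.45°C
T_parcel − T_env = -4.2 − (-15.45) = +11.25°C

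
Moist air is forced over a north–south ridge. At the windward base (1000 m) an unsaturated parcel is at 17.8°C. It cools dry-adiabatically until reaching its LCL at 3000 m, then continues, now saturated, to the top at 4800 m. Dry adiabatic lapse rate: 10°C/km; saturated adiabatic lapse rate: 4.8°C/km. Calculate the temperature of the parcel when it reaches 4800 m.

1000–3000 m, dry: Δz = 2 km ⇒ ΔT = -20°C; T = -2.2°C
3000–4800 m, saturated: Δz = 1.8 km ⇒ ΔT = -8.64°C; T = -10.84°C

-10.84°C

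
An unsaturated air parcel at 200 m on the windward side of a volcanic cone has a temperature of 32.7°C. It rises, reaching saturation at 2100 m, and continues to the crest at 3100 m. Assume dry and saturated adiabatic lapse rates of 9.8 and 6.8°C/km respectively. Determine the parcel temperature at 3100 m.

7.28°C

200–2100 m, dry: Δz = 1.9 km ⇒ ΔT = -18.62°C; T = 14.08°C
2100–3100 m, saturated: Δz = 1 km ⇒ ΔT = -6.8°C; T = 7.28°C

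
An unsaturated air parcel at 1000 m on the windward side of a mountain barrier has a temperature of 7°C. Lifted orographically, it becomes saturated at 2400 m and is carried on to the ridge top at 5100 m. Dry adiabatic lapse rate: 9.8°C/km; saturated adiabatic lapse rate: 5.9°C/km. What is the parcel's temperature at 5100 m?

1000 → 2400 m (dry, 9.8°C/km): ΔT = -9.8 × 1.4 = -13.72°C → T = -6.72°C
2400 → 5100 m (saturated, 5.9°C/km): ΔT = -5.9 × 2.7 = -15.93°C → T = -22.65°C

-22.65°C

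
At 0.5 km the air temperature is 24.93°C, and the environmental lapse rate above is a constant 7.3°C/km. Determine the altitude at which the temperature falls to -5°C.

Height above start = (24.93 − (-5)) / 7.3 = 4.1 km
Altitude = 500 m + 4100 m = 4600 m

4.6 km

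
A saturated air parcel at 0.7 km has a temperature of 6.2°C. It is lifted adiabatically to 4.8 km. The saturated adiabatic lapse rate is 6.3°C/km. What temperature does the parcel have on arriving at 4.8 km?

-19.63°C

Saturated adiabatic to 4800 m: -6.3 × 4.1 km = -25.83°C, so T = -19.63°C.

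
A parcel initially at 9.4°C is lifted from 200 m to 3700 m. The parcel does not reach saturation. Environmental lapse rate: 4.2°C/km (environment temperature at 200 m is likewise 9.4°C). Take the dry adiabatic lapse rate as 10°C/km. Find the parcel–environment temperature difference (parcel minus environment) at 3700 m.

Parcel:
  Dry to 3700 m: -10 × 3.5 km = -35°C, so T = -25.6°C.
Environment:
  Environment to 3700 m: -4.2 × 3.5 km = -14.7°C, so T = -5.3°C.
T_parcel − T_env = -25.6 − (-5.3) = -20.3°C

-20.3°C (parcel cooler than environment)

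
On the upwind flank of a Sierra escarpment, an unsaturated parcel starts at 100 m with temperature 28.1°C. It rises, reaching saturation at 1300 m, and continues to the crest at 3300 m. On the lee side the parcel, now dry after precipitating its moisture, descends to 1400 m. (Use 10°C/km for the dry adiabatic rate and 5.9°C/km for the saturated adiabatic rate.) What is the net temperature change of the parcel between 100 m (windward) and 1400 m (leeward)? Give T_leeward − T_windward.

-4.8°C

From 100 m to 1300 m (dry): cools by 10 × 1.2 = 12°C, giving 16.1°C.
From 1300 m to 3300 m (saturated): cools by 5.9 × 2 = 11.8°C, giving 4.3°C.
From 3300 m to 1400 m (dry descent): warms by 10 × 1.9 = 19°C, giving 23.3°C.
Net change vs windward start: 23.3 − 28.1 = -4.8°C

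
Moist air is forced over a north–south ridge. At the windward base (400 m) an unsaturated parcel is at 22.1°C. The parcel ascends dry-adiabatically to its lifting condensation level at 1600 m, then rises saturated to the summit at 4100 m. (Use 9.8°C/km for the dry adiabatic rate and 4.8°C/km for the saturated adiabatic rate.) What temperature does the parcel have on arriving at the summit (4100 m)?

-1.66°C

400 → 1600 m (dry, 9.8°C/km): ΔT = -9.8 × 1.2 = -11.76°C → T = 10.34°C
1600 → 4100 m (saturated, 4.8°C/km): ΔT = -4.8 × 2.5 = -12°C → T = -1.66°C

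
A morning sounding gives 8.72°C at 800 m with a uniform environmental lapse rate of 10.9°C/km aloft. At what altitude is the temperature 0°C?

1600 m

Height above start = (8.72 − 0) / 10.9 = 0.8 km
Altitude = 800 m + 800 m = 1600 m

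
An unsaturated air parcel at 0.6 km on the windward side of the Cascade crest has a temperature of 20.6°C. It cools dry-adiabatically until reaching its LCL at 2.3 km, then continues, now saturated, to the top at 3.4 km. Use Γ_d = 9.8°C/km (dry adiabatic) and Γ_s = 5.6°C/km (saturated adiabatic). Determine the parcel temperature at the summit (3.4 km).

-2.22°C

Dry to 2300 m: -9.8 × 1.7 km = -16.66°C, so T = 3.94°C.
Saturated to 3400 m: -5.6 × 1.1 km = -6.16°C, so T = -2.22°C.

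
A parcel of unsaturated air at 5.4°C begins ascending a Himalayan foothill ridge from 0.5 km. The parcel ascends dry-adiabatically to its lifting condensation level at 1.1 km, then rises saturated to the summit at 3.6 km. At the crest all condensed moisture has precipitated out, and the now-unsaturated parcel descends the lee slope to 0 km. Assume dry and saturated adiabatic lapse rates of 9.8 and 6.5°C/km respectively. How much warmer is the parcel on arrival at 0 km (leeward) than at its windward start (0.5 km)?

From 500 m to 1100 m (dry): cools by 9.8 × 0.6 = 5.88°C, giving -0.48°C.
From 1100 m to 3600 m (saturated): cools by 6.5 × 2.5 = 16.25°C, giving -16.73°C.
From 3600 m to 0 m (dry descent): warms by 9.8 × 3.6 = 35.28°C, giving 18.55°C.
Net change vs windward start: 18.55 − 5.4 = +13.15°C

+13.15°C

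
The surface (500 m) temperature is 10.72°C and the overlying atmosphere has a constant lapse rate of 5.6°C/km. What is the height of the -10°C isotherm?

4200 m

Height above start = (10.72 − (-10)) / 5.6 = 3.7 km
Altitude = 500 m + 3700 m = 4200 m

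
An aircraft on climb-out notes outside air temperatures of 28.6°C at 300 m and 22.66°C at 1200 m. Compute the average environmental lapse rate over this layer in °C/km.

Γ = −ΔT/Δz = (28.6 − 22.66) / (1200 − 300) m
  = 5.94°C / 0.9 km = 6.6°C/km

6.6°C/km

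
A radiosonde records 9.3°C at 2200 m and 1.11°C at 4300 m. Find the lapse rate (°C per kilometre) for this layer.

Γ = −ΔT/Δz = (9.3 − 1.11) / (4300 − 2200) m
  = 8.19°C / 2.1 km = 3.9°C/km

3.9°C/km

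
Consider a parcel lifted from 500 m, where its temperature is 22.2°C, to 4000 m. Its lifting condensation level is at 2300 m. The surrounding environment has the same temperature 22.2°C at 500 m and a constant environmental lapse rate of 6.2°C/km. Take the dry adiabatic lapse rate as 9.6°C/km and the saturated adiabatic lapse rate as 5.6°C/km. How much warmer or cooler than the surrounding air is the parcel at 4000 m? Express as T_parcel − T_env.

-5.1°C (parcel cooler than environment)

Parcel:
  500–2300 m, dry: Δz = 1.8 km ⇒ ΔT = -17.28°C; T = 4.92°C
  2300–4000 m, saturated: Δz = 1.7 km ⇒ ΔT = -9.52°C; T = -4.6°C
Environment:
  500–4000 m, environment: Δz = 3.5 km ⇒ ΔT = -21.7°C; T = 0.5°C
T_parcel − T_env = -4.6 − 0.5 = -5.1°C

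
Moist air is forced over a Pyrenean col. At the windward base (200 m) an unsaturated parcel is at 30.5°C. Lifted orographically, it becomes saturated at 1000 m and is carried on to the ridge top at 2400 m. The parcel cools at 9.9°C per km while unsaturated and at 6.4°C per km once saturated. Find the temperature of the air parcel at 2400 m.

13.62°C

200 → 1000 m (dry, 9.9°C/km): ΔT = -9.9 × 0.8 = -7.92°C → T = 22.58°C
1000 → 2400 m (saturated, 6.4°C/km): ΔT = -6.4 × 1.4 = -8.96°C → T = 13.62°C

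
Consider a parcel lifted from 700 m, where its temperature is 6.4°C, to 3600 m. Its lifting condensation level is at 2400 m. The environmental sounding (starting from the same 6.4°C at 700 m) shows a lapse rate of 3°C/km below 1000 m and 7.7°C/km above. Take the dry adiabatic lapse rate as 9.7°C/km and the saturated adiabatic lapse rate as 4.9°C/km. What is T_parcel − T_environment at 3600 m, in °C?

-1.45°C (parcel cooler than environment)

Parcel:
  Dry to 2400 m: -9.7 × 1.7 km = -16.49°C, so T = -10.09°C.
  Saturated to 3600 m: -4.9 × 1.2 km = -5.88°C, so T = -15.97°C.
Environment:
  Environment, lower layer to 1000 m: -3 × 0.3 km = -0.9°C, so T = 5.5°C.
  Environment, upper layer to 3600 m: -7.7 × 2.6 km = -20.02°C, so T = -14.52°C.
T_parcel − T_env = -15.97 − (-14.52) = -1.45°C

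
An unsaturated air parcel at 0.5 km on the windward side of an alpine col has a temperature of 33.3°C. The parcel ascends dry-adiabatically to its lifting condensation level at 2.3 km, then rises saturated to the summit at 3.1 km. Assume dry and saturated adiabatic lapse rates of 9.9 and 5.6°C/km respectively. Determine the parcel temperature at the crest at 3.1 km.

11°C

Dry to 2300 m: -9.9 × 1.8 km = -17.82°C, so T = 15.48°C.
Saturated to 3100 m: -5.6 × 0.8 km = -4.48°C, so T = 11°C.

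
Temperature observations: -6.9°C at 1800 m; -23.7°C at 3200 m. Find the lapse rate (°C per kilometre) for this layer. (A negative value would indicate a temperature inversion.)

12°C/km

Γ = −ΔT/Δz = (-6.9 − (-23.7)) / (3200 − 1800) m
  = 16.8°C / 1.4 km = 12°C/km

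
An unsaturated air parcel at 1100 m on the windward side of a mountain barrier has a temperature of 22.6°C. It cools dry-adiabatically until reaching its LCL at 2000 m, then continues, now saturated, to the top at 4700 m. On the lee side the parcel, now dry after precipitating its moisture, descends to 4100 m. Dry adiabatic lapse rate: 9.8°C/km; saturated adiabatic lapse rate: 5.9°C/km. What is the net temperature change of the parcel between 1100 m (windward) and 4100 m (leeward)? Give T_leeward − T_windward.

From 1100 m to 2000 m (dry): cools by 9.8 × 0.9 = 8.82°C, giving 13.78°C.
From 2000 m to 4700 m (saturated): cools by 5.9 × 2.7 = 15.93°C, giving -2.15°C.
From 4700 m to 4100 m (dry descent): warms by 9.8 × 0.6 = 5.88°C, giving 3.73°C.
Net change vs windward start: 3.73 − 22.6 = -18.87°C

-18.87°C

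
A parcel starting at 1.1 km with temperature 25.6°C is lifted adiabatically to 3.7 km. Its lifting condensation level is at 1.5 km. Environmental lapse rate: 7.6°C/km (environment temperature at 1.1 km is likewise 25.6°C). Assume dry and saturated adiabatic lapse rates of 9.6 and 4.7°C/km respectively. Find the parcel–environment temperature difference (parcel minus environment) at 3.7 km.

Parcel:
  From 1100 m to 1500 m (dry): cools by 9.6 × 0.4 = 3.84°C, giving 21.76°C.
  From 1500 m to 3700 m (saturated): cools by 4.7 × 2.2 = 10.34°C, giving 11.42°C.
Environment:
  From 1100 m to 3700 m (environment): cools by 7.6 × 2.6 = 19.76°C, giving 5.84°C.
T_parcel − T_env = 11.42 − 5.84 = +5.58°C

+5.58°C (parcel warmer than environment)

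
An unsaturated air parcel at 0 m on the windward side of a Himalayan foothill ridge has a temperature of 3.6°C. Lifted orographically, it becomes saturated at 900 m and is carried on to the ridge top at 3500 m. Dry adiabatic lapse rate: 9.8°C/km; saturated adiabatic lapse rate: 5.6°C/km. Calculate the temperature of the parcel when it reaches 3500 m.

Dry to 900 m: -9.8 × 0.9 km = -8.82°C, so T = -5.22°C.
Saturated to 3500 m: -5.6 × 2.6 km = -14.56°C, so T = -19.78°C.

-19.78°C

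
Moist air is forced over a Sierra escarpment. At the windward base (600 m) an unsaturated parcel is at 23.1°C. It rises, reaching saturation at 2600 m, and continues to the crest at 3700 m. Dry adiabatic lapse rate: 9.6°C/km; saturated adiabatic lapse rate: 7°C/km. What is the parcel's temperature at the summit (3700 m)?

-3.8°C

600–2600 m, dry: Δz = 2 km ⇒ ΔT = -19.2°C; T = 3.9°C
2600–3700 m, saturated: Δz = 1.1 km ⇒ ΔT = -7.7°C; T = -3.8°C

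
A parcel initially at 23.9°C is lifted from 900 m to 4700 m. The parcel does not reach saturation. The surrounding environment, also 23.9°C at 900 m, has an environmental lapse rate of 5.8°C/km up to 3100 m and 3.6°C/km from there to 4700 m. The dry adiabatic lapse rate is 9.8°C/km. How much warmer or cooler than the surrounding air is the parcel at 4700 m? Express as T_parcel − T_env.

Parcel:
  From 900 m to 4700 m (dry): cools by 9.8 × 3.8 = 37.24°C, giving -13.34°C.
Environment:
  From 900 m to 3100 m (environment, lower layer): cools by 5.8 × 2.2 = 12.76°C, giving 11.14°C.
  From 3100 m to 4700 m (environment, upper layer): cools by 3.6 × 1.6 = 5.76°C, giving 5.38°C.
T_parcel − T_env = -13.34 − 5.38 = -18.72°C

-18.72°C (parcel cooler than environment)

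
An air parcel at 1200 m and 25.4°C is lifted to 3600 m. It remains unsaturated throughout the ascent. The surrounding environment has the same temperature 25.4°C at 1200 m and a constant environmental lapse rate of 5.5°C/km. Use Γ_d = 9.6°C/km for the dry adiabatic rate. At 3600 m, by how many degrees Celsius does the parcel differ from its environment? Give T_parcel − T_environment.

-9.84°C (parcel cooler than environment)

Parcel:
  From 1200 m to 3600 m (dry): cools by 9.6 × 2.4 = 23.04°C, giving 2.36°C.
Environment:
  From 1200 m to 3600 m (environment): cools by 5.5 × 2.4 = 13.2°C, giving 12.2°C.
T_parcel − T_env = 2.36 − 12.2 = -9.84°C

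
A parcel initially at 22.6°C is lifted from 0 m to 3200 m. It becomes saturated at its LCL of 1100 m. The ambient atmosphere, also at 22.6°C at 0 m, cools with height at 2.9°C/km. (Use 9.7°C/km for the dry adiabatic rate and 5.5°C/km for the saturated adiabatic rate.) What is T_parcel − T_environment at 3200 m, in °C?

-12.94°C (parcel cooler than environment)

Parcel:
  From 0 m to 1100 m (dry): cools by 9.7 × 1.1 = 10.67°C, giving 11.93°C.
  From 1100 m to 3200 m (saturated): cools by 5.5 × 2.1 = 11.55°C, giving 0.38°C.
Environment:
  From 0 m to 3200 m (environment): cools by 2.9 × 3.2 = 9.28°C, giving 13.32°C.
T_parcel − T_env = 0.38 − 13.32 = -12.94°C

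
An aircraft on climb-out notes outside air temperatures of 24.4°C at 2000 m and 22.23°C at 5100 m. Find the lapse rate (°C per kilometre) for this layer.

Γ = −ΔT/Δz = (24.4 − 22.23) / (5100 − 2000) m
  = 2.17°C / 3.1 km = 0.7°C/km

0.7°C/km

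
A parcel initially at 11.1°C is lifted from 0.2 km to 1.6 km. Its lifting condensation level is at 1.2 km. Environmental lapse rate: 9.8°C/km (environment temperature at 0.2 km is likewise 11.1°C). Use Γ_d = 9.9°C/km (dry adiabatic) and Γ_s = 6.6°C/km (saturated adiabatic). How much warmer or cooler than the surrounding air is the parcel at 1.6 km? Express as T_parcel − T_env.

Parcel:
  200–1200 m, dry: Δz = 1 km ⇒ ΔT = -9.9°C; T = 1.2°C
  1200–1600 m, saturated: Δz = 0.4 km ⇒ ΔT = -2.64°C; T = -1.44°C
Environment:
  200–1600 m, environment: Δz = 1.4 km ⇒ ΔT = -13.72°C; T = -2.62°C
T_parcel − T_env = -1.44 − (-2.62) = +1.18°C

+1.18°C (parcel warmer than environment)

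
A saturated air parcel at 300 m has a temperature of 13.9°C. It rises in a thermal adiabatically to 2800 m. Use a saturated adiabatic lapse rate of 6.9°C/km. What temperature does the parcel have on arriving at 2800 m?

-3.35°C

300 → 2800 m (saturated adiabatic, 6.9°C/km): ΔT = -6.9 × 2.5 = -17.25°C → T = -3.35°C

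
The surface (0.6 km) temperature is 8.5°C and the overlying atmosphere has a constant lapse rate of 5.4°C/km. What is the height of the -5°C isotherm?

Height above start = (8.5 − (-5)) / 5.4 = 2.5 km
Altitude = 600 m + 2500 m = 3100 m

3.1 km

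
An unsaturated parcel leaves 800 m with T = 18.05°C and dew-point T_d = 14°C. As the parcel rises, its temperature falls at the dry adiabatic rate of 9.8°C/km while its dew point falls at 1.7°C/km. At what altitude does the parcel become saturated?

1300 m

T and T_d converge at 9.8 − 1.7 = 8.1°C per km
Height above start = (18.05 − 14) / 8.1 = 0.5 km
LCL altitude = 800 m + 500 m = 1300 m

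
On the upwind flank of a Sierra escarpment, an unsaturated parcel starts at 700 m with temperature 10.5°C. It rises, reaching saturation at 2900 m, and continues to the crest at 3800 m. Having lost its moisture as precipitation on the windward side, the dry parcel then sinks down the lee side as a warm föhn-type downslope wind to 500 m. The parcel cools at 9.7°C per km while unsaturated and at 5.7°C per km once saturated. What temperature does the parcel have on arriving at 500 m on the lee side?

700 → 2900 m (dry, 9.7°C/km): ΔT = -9.7 × 2.2 = -21.34°C → T = -10.84°C
2900 → 3800 m (saturated, 5.7°C/km): ΔT = -5.7 × 0.9 = -5.13°C → T = -15.97°C
3800 → 500 m (dry descent, 9.7°C/km): ΔT = +9.7 × 3.3 = +32.01°C → T = 16.04°C

16.04°C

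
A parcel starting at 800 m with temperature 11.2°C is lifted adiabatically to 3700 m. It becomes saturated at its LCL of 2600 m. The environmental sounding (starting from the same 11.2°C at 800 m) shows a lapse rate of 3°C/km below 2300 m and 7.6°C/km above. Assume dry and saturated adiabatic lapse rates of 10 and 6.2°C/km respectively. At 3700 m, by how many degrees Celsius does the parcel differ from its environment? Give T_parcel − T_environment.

-9.68°C (parcel cooler than environment)

Parcel:
  From 800 m to 2600 m (dry): cools by 10 × 1.8 = 18°C, giving -6.8°C.
  From 2600 m to 3700 m (saturated): cools by 6.2 × 1.1 = 6.82°C, giving -13.62°C.
Environment:
  From 800 m to 2300 m (environment, lower layer): cools by 3 × 1.5 = 4.5°C, giving 6.7°C.
  From 2300 m to 3700 m (environment, upper layer): cools by 7.6 × 1.4 = 10.64°C, giving -3.94°C.
T_parcel − T_env = -13.62 − (-3.94) = -9.68°C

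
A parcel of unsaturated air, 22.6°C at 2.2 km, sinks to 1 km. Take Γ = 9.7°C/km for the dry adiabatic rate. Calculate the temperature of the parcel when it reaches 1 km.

34.24°C

From 2200 m to 1000 m (dry adiabatic): warms by 9.7 × 1.2 = 11.64°C, giving 34.24°C.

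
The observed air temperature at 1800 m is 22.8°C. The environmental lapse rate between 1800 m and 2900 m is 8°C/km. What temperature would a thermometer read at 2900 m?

From 1800 m to 2900 m (environmental): cools by 8 × 1.1 = 8.8°C, giving 14°C.

14°C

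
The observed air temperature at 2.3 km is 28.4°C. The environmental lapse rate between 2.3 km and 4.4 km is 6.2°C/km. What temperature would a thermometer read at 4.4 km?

2300–4400 m, environmental: Δz = 2.1 km ⇒ ΔT = -13.02°C; T = 15.38°C

15.38°C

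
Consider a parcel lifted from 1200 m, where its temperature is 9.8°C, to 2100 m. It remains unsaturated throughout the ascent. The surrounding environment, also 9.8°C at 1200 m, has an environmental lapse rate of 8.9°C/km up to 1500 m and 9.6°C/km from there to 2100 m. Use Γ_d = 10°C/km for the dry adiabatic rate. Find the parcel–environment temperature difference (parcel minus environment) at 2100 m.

Parcel:
  Dry to 2100 m: -10 × 0.9 km = -9°C, so T = 0.8°C.
Environment:
  Environment, lower layer to 1500 m: -8.9 × 0.3 km = -2.67°C, so T = 7.13°C.
  Environment, upper layer to 2100 m: -9.6 × 0.6 km = -5.76°C, so T = 1.37°C.
T_parcel − T_env = 0.8 − 1.37 = -0.57°C

-0.57°C (parcel cooler than environment)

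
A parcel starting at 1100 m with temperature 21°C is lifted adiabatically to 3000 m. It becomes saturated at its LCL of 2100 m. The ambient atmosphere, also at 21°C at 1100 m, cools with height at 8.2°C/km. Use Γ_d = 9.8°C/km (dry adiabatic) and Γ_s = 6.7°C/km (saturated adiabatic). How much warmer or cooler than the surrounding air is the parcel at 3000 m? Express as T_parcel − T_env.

-0.25°C (parcel cooler than environment)

Parcel:
  Dry to 2100 m: -9.8 × 1 km = -9.8°C, so T = 11.2°C.
  Saturated to 3000 m: -6.7 × 0.9 km = -6.03°C, so T = 5.17°C.
Environment:
  Environment to 3000 m: -8.2 × 1.9 km = -15.58°C, so T = 5.42°C.
T_parcel − T_env = 5.17 − 5.42 = -0.25°C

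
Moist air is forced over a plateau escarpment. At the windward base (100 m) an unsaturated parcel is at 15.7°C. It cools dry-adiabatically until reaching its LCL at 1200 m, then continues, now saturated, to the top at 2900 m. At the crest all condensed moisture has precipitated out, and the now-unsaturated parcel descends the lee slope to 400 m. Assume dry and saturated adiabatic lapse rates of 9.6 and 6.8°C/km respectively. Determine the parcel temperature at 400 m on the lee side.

Dry to 1200 m: -9.6 × 1.1 km = -10.56°C, so T = 5.14°C.
Saturated to 2900 m: -6.8 × 1.7 km = -11.56°C, so T = -6.42°C.
Dry descent to 400 m: +9.6 × 2.5 km = +24°C, so T = 17.58°C.

17.58°C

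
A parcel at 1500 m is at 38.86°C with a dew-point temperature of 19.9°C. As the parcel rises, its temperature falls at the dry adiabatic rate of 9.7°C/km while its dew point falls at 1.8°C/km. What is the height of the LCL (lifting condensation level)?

T and T_d converge at 9.7 − 1.8 = 7.9°C per km
Height above start = (38.86 − 19.9) / 7.9 = 2.4 km
LCL altitude = 1500 m + 2400 m = 3900 m

3900 m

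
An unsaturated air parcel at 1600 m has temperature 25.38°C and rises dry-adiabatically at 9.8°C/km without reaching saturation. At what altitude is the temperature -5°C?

Height above start = (25.38 − (-5)) / 9.8 = 3.1 km
Altitude = 1600 m + 3100 m = 4700 m

4700 m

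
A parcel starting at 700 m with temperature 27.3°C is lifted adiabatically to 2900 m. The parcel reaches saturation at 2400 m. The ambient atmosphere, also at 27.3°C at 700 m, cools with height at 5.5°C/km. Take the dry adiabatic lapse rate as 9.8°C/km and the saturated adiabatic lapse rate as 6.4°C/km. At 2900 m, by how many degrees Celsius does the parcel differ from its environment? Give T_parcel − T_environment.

-7.76°C (parcel cooler than environment)

Parcel:
  Dry to 2400 m: -9.8 × 1.7 km = -16.66°C, so T = 10.64°C.
  Saturated to 2900 m: -6.4 × 0.5 km = -3.2°C, so T = 7.44°C.
Environment:
  Environment to 2900 m: -5.5 × 2.2 km = -12.1°C, so T = 15.2°C.
T_parcel − T_env = 7.44 − 15.2 = -7.76°C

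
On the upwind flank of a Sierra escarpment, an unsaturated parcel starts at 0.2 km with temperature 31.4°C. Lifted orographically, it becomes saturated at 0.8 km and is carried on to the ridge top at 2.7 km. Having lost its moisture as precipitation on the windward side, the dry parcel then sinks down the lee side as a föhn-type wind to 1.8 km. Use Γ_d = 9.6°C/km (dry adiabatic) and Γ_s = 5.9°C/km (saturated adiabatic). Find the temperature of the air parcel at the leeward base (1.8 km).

200 → 800 m (dry, 9.6°C/km): ΔT = -9.6 × 0.6 = -5.76°C → T = 25.64°C
800 → 2700 m (saturated, 5.9°C/km): ΔT = -5.9 × 1.9 = -11.21°C → T = 14.43°C
2700 → 1800 m (dry descent, 9.6°C/km): ΔT = +9.6 × 0.9 = +8.64°C → T = 23.07°C

23.07°C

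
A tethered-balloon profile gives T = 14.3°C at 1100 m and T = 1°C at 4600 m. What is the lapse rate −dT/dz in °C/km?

Γ = −ΔT/Δz = (14.3 − 1) / (4600 − 1100) m
  = 13.3°C / 3.5 km = 3.8°C/km

3.8°C/km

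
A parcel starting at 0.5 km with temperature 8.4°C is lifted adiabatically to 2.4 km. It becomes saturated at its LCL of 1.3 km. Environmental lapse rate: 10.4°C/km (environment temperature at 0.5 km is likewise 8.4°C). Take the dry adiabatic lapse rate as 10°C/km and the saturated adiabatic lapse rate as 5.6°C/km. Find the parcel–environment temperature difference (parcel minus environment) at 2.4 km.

Parcel:
  Dry to 1300 m: -10 × 0.8 km = -8°C, so T = 0.4°C.
  Saturated to 2400 m: -5.6 × 1.1 km = -6.16°C, so T = -5.76°C.
Environment:
  Environment to 2400 m: -10.4 × 1.9 km = -19.76°C, so T = -11.36°C.
T_parcel − T_env = -5.76 − (-11.36) = +5.6°C

+5.6°C (parcel warmer than environment)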